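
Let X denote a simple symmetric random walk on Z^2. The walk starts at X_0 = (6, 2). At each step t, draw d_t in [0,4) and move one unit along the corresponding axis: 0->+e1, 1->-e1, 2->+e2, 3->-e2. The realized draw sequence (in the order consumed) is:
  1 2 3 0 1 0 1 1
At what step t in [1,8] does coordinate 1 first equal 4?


t=0: X=(6, 2), d=1 → -e1, X_1=(5, 2)
t=1: X=(5, 2), d=2 → +e2, X_2=(5, 3)
t=2: X=(5, 3), d=3 → -e2, X_3=(5, 2)
t=3: X=(5, 2), d=0 → +e1, X_4=(6, 2)
t=4: X=(6, 2), d=1 → -e1, X_5=(5, 2)
t=5: X=(5, 2), d=0 → +e1, X_6=(6, 2)
t=6: X=(6, 2), d=1 → -e1, X_7=(5, 2)
t=7: X=(5, 2), d=1 → -e1, X_8=(4, 2)

8


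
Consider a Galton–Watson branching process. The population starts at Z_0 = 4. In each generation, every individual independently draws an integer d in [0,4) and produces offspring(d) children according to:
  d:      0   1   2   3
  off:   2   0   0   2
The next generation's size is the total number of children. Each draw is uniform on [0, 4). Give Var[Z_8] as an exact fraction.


32

Outcome values over d=0..3: [2, 0, 0, 2]
Σy = 4, Σy² = 8, M = 4
μ = 4/4 = 1,  σ² = 8/4 − (1)² = 1
V_0 = 0, E_0 = 4
V_1 = 1·E_0 + (1)²·V_0 = 4;  E_1 = 4
V_2 = 1·E_1 + (1)²·V_1 = 8;  E_2 = 4
V_3 = 1·E_2 + (1)²·V_2 = 12;  E_3 = 4
V_4 = 1·E_3 + (1)²·V_3 = 16;  E_4 = 4
V_5 = 1·E_4 + (1)²·V_4 = 20;  E_5 = 4
V_6 = 1·E_5 + (1)²·V_5 = 24;  E_6 = 4
V_7 = 1·E_6 + (1)²·V_6 = 28;  E_7 = 4
V_8 = 1·E_7 + (1)²·V_7 = 32;  E_8 = 4


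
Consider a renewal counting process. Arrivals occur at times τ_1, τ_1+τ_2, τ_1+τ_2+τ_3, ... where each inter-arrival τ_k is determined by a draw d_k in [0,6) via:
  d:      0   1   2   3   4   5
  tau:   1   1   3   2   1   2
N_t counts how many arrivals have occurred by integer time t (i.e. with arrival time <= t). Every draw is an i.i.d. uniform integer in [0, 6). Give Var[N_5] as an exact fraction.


Inter-arrival values over d=0..5: [1, 1, 3, 2, 1, 2]
Each d has probability 1/6, so the pmf of τ is: f(1) = 1/2, f(2) = 1/3, f(3) = 1/6
Let p_n(j) = P(N_n = j), with p_0 = [1]. Condition on τ_1: p_n(0) = P(τ > n), and for j >= 1, p_n(j) = Σ_{k<=n} f(k)·p_{n−k}(j−1)
p_1 = [1/2, 1/2]  (j = 0..1)
p_2 = [1/6, 7/12, 1/4]  (j = 0..2)
p_3 = [0, 5/12, 11/24, 1/8]  (j = 0..3)
p_4 = [0, 5/36, 35/72, 5/16, 1/16]  (j = 0..4)
p_5 = [0, 1/36, 11/36, 7/16, 19/96, 1/32]  (j = 0..5)
E[N_5] = Σ j·p_5(j) = 835/288;  E[N_5²] = Σ j²·p_5(j) = 877/96
Var[N_5] = 877/96 − (835/288)² = 60503/82944

60503/82944


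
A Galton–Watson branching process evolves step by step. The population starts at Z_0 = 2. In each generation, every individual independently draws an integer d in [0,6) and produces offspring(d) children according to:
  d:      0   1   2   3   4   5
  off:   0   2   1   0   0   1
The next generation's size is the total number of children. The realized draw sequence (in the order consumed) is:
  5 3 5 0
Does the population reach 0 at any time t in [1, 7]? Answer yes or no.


yes

gen 0: Z_0=2, draws=[5, 3], offspring=[1, 0], Z_1=1
gen 1: Z_1=1, draws=[5], offspring=[1], Z_2=1
gen 2: Z_2=1, draws=[0], offspring=[0], Z_3=0
gen 3: Z_3=0, draws=[], offspring=[], Z_4=0
gen 4: Z_4=0, draws=[], offspring=[], Z_5=0
gen 5: Z_5=0, draws=[], offspring=[], Z_6=0
gen 6: Z_6=0, draws=[], offspring=[], Z_7=0


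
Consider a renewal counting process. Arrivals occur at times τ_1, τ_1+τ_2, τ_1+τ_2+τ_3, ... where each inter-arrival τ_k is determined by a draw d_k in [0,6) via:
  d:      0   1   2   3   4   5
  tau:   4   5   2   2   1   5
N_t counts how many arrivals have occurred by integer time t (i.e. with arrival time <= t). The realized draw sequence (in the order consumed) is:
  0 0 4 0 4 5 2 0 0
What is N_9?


draw d_1=0: τ_1=4, arrival time A_1=4
draw d_2=0: τ_2=4, arrival time A_2=8
draw d_3=4: τ_3=1, arrival time A_3=9
draw d_4=0: τ_4=4, arrival time A_4=13
draw d_5=4: τ_5=1, arrival time A_5=14
draw d_6=5: τ_6=5, arrival time A_6=19
draw d_7=2: τ_7=2, arrival time A_7=21
draw d_8=0: τ_8=4, arrival time A_8=25
draw d_9=0: τ_9=4, arrival time A_9=29
N_t over t=0..9: 0:0 1:0 2:0 3:0 4:1 5:1 6:1 7:1 8:2 9:3

3


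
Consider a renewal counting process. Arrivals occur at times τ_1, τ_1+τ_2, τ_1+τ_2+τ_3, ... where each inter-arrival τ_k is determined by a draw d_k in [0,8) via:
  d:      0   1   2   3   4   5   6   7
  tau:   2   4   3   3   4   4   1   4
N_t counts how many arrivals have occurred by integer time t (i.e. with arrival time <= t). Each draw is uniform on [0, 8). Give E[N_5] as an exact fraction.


Inter-arrival values over d=0..7: [2, 4, 3, 3, 4, 4, 1, 4]
Each d has probability 1/8, so the pmf of τ is: f(1) = 1/8, f(2) = 1/8, f(3) = 1/4, f(4) = 1/2
Renewal equation for m(n) = E[N_n]: condition on τ_1 = k (if k <= n, one arrival plus a fresh copy on the remaining n−k steps): m(n) = F(n) + Σ_{k<=n} f(k)·m(n−k), where F(n) = P(τ <= n) and m(0) = 0
m(1) = F(1) = 1/8
m(2) = F(2) + f(1)·m(1) = 1/4 + 1/8·1/8 = 17/64
m(3) = F(3) + f(1)·m(2) + f(2)·m(1) = 1/2 + 1/8·17/64 + 1/8·1/8 = 281/512
m(4) = F(4) + f(1)·m(3) + f(2)·m(2) + f(3)·m(1) = 1 + 1/8·281/512 + 1/8·17/64 + 1/4·1/8 = 4641/4096
m(5) = F(5) + f(1)·m(4) + f(2)·m(3) + f(3)·m(2) + f(4)·m(1) = 1 + 1/8·4641/4096 + 1/8·281/512 + 1/4·17/64 + 1/2·1/8 = 43881/32768
E[N_5] = m(5) = 43881/32768

43881/32768


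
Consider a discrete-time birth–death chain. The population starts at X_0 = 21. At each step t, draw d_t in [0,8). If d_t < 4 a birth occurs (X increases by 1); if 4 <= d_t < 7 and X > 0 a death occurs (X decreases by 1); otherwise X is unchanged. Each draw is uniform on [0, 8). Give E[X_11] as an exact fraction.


X can drop by at most 1 per step and X_0 = 21 > T = 11, so X_t >= 21 − t >= 10 > 0 for every t <= 11: the floor at 0 (the 'and X > 0' condition) never binds. Hence X_11 = X_0 + Σ_{t<11} Y_t with i.i.d. increments Y_t = y(d_t) ∈ {+1, −1, 0}.
Outcome values over d=0..7: [1, 1, 1, 1, -1, -1, -1, 0]
Σy = 1, Σy² = 7, M = 8
μ = 1/8 = 1/8,  σ² = 7/8 − (1/8)² = 55/64
E[X_11] = 21 + 11·(1/8) = 179/8

179/8


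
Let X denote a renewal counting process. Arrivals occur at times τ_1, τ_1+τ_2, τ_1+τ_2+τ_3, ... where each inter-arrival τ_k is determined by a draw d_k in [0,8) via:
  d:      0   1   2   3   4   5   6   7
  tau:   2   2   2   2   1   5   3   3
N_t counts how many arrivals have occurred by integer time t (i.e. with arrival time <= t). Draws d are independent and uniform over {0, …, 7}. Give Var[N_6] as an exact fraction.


42150888431/68719476736

Inter-arrival values over d=0..7: [2, 2, 2, 2, 1, 5, 3, 3]
Each d has probability 1/8, so the pmf of τ is: f(1) = 1/8, f(2) = 1/2, f(3) = 1/4, f(5) = 1/8
Let p_n(j) = P(N_n = j), with p_0 = [1]. Condition on τ_1: p_n(0) = P(τ > n), and for j >= 1, p_n(j) = Σ_{k<=n} f(k)·p_{n−k}(j−1)
p_1 = [7/8, 1/8]  (j = 0..1)
p_2 = [3/8, 39/64, 1/64]  (j = 0..2)
p_3 = [1/8, 47/64, 71/512, 1/512]  (j = 0..3)
p_4 = [1/8, 27/64, 219/512, 103/4096, 1/4096]  (j = 0..4)
p_5 = [0, 19/64, 293/512, 519/4096, 135/32768, 1/32768]  (j = 0..5)
p_6 = [0, 13/64, 229/512, 1311/4096, 947/32768, 167/262144, 1/262144]  (j = 0..6)
E[N_6] = Σ j·p_6(j) = 570601/262144;  E[N_6²] = Σ j²·p_6(j) = 1402803/262144
Var[N_6] = 1402803/262144 − (570601/262144)² = 42150888431/68719476736


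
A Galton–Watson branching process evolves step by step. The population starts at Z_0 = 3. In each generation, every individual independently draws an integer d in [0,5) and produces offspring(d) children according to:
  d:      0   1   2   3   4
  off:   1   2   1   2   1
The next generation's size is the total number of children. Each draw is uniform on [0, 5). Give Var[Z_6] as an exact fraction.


15432456312/244140625

Outcome values over d=0..4: [1, 2, 1, 2, 1]
Σy = 7, Σy² = 11, M = 5
μ = 7/5 = 7/5,  σ² = 11/5 − (7/5)² = 6/25
V_0 = 0, E_0 = 3
V_1 = 6/25·E_0 + (7/5)²·V_0 = 18/25;  E_1 = 21/5
V_2 = 6/25·E_1 + (7/5)²·V_1 = 1512/625;  E_2 = 147/25
V_3 = 6/25·E_2 + (7/5)²·V_2 = 96138/15625;  E_3 = 1029/125
V_4 = 6/25·E_3 + (7/5)²·V_3 = 5482512/390625;  E_4 = 7203/625
V_5 = 6/25·E_4 + (7/5)²·V_4 = 295654338/9765625;  E_5 = 50421/3125
V_6 = 6/25·E_5 + (7/5)²·V_5 = 15432456312/244140625;  E_6 = 352947/15625


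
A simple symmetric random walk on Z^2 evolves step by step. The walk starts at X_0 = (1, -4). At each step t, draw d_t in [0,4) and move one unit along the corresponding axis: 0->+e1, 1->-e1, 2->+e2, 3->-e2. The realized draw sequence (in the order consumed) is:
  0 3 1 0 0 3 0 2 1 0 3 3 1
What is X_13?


(3, -7)

t=0: X=(1, -4), d=0 → +e1, X_1=(2, -4)
t=1: X=(2, -4), d=3 → -e2, X_2=(2, -5)
t=2: X=(2, -5), d=1 → -e1, X_3=(1, -5)
t=3: X=(1, -5), d=0 → +e1, X_4=(2, -5)
t=4: X=(2, -5), d=0 → +e1, X_5=(3, -5)
t=5: X=(3, -5), d=3 → -e2, X_6=(3, -6)
t=6: X=(3, -6), d=0 → +e1, X_7=(4, -6)
t=7: X=(4, -6), d=2 → +e2, X_8=(4, -5)
t=8: X=(4, -5), d=1 → -e1, X_9=(3, -5)
t=9: X=(3, -5), d=0 → +e1, X_10=(4, -5)
t=10: X=(4, -5), d=3 → -e2, X_11=(4, -6)
t=11: X=(4, -6), d=3 → -e2, X_12=(4, -7)
t=12: X=(4, -7), d=1 → -e1, X_13=(3, -7)


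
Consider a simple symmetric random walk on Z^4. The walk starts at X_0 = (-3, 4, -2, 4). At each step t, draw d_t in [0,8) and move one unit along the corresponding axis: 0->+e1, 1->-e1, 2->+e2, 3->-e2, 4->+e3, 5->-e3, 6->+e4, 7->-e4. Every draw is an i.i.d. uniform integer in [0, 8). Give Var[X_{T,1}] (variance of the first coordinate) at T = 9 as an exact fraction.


Outcome values over d=0..7: [1, -1, 0, 0, 0, 0, 0, 0]
Σy = 0, Σy² = 2, M = 8
μ = 0/8 = 0,  σ² = 2/8 − (0)² = 1/4
Independent increments: Var[X_9] = 9·σ² = 9·(1/4) = 9/4

9/4


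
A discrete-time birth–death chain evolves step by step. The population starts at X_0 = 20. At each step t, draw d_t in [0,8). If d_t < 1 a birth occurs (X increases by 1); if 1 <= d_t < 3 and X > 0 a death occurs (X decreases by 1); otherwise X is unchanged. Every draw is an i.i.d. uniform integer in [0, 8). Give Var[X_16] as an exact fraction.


X can drop by at most 1 per step and X_0 = 20 > T = 16, so X_t >= 20 − t >= 4 > 0 for every t <= 16: the floor at 0 (the 'and X > 0' condition) never binds. Hence X_16 = X_0 + Σ_{t<16} Y_t with i.i.d. increments Y_t = y(d_t) ∈ {+1, −1, 0}.
Outcome values over d=0..7: [1, -1, -1, 0, 0, 0, 0, 0]
Σy = -1, Σy² = 3, M = 8
μ = -1/8 = -1/8,  σ² = 3/8 − (-1/8)² = 23/64
Independent increments: Var[X_16] = 16·σ² = 16·(23/64) = 23/4

23/4


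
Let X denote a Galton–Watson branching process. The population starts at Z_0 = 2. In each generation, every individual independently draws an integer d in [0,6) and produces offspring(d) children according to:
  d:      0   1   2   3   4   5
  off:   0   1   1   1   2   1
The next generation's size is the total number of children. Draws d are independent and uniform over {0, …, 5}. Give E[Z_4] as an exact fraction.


2

Outcome values over d=0..5: [0, 1, 1, 1, 2, 1]
Σy = 6, Σy² = 8, M = 6
μ = 6/6 = 1,  σ² = 8/6 − (1)² = 1/3
E[Z_0] = 2
E[Z_1] = 1·E[Z_0] = 2
E[Z_2] = 1·E[Z_1] = 2
E[Z_3] = 1·E[Z_2] = 2
E[Z_4] = 1·E[Z_3] = 2


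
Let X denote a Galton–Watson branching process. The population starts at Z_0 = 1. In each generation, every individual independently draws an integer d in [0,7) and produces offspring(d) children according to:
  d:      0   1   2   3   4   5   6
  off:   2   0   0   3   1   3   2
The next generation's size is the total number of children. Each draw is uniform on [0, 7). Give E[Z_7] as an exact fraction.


19487171/823543

Outcome values over d=0..6: [2, 0, 0, 3, 1, 3, 2]
Σy = 11, Σy² = 27, M = 7
μ = 11/7 = 11/7,  σ² = 27/7 − (11/7)² = 68/49
E[Z_0] = 1
E[Z_1] = 11/7·E[Z_0] = 11/7
E[Z_2] = 11/7·E[Z_1] = 121/49
E[Z_3] = 11/7·E[Z_2] = 1331/343
E[Z_4] = 11/7·E[Z_3] = 14641/2401
E[Z_5] = 11/7·E[Z_4] = 161051/16807
E[Z_6] = 11/7·E[Z_5] = 1771561/117649
E[Z_7] = 11/7·E[Z_6] = 19487171/823543


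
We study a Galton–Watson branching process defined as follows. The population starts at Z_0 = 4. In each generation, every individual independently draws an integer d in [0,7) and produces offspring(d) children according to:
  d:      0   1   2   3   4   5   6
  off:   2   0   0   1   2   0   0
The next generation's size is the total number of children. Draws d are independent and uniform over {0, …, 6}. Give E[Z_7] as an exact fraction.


Outcome values over d=0..6: [2, 0, 0, 1, 2, 0, 0]
Σy = 5, Σy² = 9, M = 7
μ = 5/7 = 5/7,  σ² = 9/7 − (5/7)² = 38/49
E[Z_0] = 4
E[Z_1] = 5/7·E[Z_0] = 20/7
E[Z_2] = 5/7·E[Z_1] = 100/49
E[Z_3] = 5/7·E[Z_2] = 500/343
E[Z_4] = 5/7·E[Z_3] = 2500/2401
E[Z_5] = 5/7·E[Z_4] = 12500/16807
E[Z_6] = 5/7·E[Z_5] = 62500/117649
E[Z_7] = 5/7·E[Z_6] = 312500/823543

312500/823543


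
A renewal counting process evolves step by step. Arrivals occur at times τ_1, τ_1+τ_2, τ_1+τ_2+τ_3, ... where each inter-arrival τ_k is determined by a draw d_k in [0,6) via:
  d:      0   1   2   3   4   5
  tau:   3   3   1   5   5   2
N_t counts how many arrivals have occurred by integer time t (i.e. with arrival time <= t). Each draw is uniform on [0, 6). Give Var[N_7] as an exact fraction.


Inter-arrival values over d=0..5: [3, 3, 1, 5, 5, 2]
Each d has probability 1/6, so the pmf of τ is: f(1) = 1/6, f(2) = 1/6, f(3) = 1/3, f(5) = 1/3
Let p_n(j) = P(N_n = j), with p_0 = [1]. Condition on τ_1: p_n(0) = P(τ > n), and for j >= 1, p_n(j) = Σ_{k<=n} f(k)·p_{n−k}(j−1)
p_1 = [5/6, 1/6]  (j = 0..1)
p_2 = [2/3, 11/36, 1/36]  (j = 0..2)
p_3 = [1/3, 7/12, 17/216, 1/216]  (j = 0..3)
p_4 = [1/3, 4/9, 11/54, 23/1296, 1/1296]  (j = 0..4)
p_5 = [0, 2/3, 59/216, 73/1296, 29/7776, 1/7776]  (j = 0..5)
p_6 = [0, 4/9, 47/108, 137/1296, 1/72, 35/46656, 1/46656]  (j = 0..6)
p_7 = [0, 1/3, 47/108, 253/1296, 8/243, 149/46656, 41/279936, 1/279936]  (j = 0..7)
E[N_7] = Σ j·p_7(j) = 542491/279936;  E[N_7²] = Σ j²·p_7(j) = 1243771/279936
Var[N_7] = 1243771/279936 − (542491/279936)² = 53879793575/78364164096

53879793575/78364164096


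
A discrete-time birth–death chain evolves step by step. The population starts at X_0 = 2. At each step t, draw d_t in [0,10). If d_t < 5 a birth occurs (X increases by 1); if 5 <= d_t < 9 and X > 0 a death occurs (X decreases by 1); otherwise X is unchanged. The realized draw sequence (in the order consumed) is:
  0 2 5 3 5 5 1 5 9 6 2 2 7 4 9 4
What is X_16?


4

t=0: X=2, d=0 → birth, X_1=3
t=1: X=3, d=2 → birth, X_2=4
t=2: X=4, d=5 → death, X_3=3
t=3: X=3, d=3 → birth, X_4=4
t=4: X=4, d=5 → death, X_5=3
t=5: X=3, d=5 → death, X_6=2
t=6: X=2, d=1 → birth, X_7=3
t=7: X=3, d=5 → death, X_8=2
t=8: X=2, d=9 → hold, X_9=2
t=9: X=2, d=6 → death, X_10=1
t=10: X=1, d=2 → birth, X_11=2
t=11: X=2, d=2 → birth, X_12=3
t=12: X=3, d=7 → death, X_13=2
t=13: X=2, d=4 → birth, X_14=3
t=14: X=3, d=9 → hold, X_15=3
t=15: X=3, d=4 → birth, X_16=4


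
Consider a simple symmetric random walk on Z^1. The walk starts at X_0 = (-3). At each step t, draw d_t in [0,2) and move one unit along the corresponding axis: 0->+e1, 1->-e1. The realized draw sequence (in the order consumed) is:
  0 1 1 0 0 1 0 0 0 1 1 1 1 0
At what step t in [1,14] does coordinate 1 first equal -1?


t=0: X=(-3), d=0 → +e1, X_1=(-2)
t=1: X=(-2), d=1 → -e1, X_2=(-3)
t=2: X=(-3), d=1 → -e1, X_3=(-4)
t=3: X=(-4), d=0 → +e1, X_4=(-3)
t=4: X=(-3), d=0 → +e1, X_5=(-2)
t=5: X=(-2), d=1 → -e1, X_6=(-3)
t=6: X=(-3), d=0 → +e1, X_7=(-2)
t=7: X=(-2), d=0 → +e1, X_8=(-1)
t=8: X=(-1), d=0 → +e1, X_9=(0)
t=9: X=(0), d=1 → -e1, X_10=(-1)
t=10: X=(-1), d=1 → -e1, X_11=(-2)
t=11: X=(-2), d=1 → -e1, X_12=(-3)
t=12: X=(-3), d=1 → -e1, X_13=(-4)
t=13: X=(-4), d=0 → +e1, X_14=(-3)

8


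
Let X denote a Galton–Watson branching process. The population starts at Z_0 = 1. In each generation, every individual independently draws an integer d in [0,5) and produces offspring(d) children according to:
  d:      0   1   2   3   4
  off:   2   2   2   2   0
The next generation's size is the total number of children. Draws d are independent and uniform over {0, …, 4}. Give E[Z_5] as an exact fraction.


32768/3125

Outcome values over d=0..4: [2, 2, 2, 2, 0]
Σy = 8, Σy² = 16, M = 5
μ = 8/5 = 8/5,  σ² = 16/5 − (8/5)² = 16/25
E[Z_0] = 1
E[Z_1] = 8/5·E[Z_0] = 8/5
E[Z_2] = 8/5·E[Z_1] = 64/25
E[Z_3] = 8/5·E[Z_2] = 512/125
E[Z_4] = 8/5·E[Z_3] = 4096/625
E[Z_5] = 8/5·E[Z_4] = 32768/3125


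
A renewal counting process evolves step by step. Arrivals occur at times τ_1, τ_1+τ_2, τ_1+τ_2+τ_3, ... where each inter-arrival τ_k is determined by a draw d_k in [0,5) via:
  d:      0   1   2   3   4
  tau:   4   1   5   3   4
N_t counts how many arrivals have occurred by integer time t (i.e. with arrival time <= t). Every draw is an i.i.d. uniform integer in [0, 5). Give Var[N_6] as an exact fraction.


108470964/244140625

Inter-arrival values over d=0..4: [4, 1, 5, 3, 4]
Each d has probability 1/5, so the pmf of τ is: f(1) = 1/5, f(3) = 1/5, f(4) = 2/5, f(5) = 1/5
Let p_n(j) = P(N_n = j), with p_0 = [1]. Condition on τ_1: p_n(0) = P(τ > n), and for j >= 1, p_n(j) = Σ_{k<=n} f(k)·p_{n−k}(j−1)
p_1 = [4/5, 1/5]  (j = 0..1)
p_2 = [4/5, 4/25, 1/25]  (j = 0..2)
p_3 = [3/5, 9/25, 4/125, 1/125]  (j = 0..3)
p_4 = [1/5, 17/25, 14/125, 4/625, 1/625]  (j = 0..4)
p_5 = [0, 18/25, 31/125, 19/625, 4/3125, 1/3125]  (j = 0..5)
p_6 = [0, 3/5, 8/25, 9/125, 24/3125, 4/15625, 1/15625]  (j = 0..6)
E[N_6] = Σ j·p_6(j) = 23256/15625;  E[N_6²] = Σ j²·p_6(j) = 41556/15625
Var[N_6] = 41556/15625 − (23256/15625)² = 108470964/244140625


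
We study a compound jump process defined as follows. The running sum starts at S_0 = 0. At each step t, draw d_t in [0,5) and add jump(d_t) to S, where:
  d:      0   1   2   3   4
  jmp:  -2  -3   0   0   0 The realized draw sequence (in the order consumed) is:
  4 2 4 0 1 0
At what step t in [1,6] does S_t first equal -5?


t=0: S=0, d=4, jump=0, S_1=0
t=1: S=0, d=2, jump=0, S_2=0
t=2: S=0, d=4, jump=0, S_3=0
t=3: S=0, d=0, jump=-2, S_4=-2
t=4: S=-2, d=1, jump=-3, S_5=-5
t=5: S=-5, d=0, jump=-2, S_6=-7

5


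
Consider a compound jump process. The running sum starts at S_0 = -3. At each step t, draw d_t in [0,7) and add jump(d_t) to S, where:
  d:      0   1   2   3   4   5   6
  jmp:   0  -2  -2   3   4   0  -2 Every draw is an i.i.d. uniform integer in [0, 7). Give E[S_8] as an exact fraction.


Outcome values over d=0..6: [0, -2, -2, 3, 4, 0, -2]
Σy = 1, Σy² = 37, M = 7
μ = 1/7 = 1/7,  σ² = 37/7 − (1/7)² = 258/49
E[S_8] = -3 + 8·(1/7) = -13/7

-13/7


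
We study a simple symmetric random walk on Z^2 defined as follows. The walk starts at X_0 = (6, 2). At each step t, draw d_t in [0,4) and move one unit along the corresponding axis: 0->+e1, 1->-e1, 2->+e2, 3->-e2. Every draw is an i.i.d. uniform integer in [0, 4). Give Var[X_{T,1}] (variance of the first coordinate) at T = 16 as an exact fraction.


Outcome values over d=0..3: [1, -1, 0, 0]
Σy = 0, Σy² = 2, M = 4
μ = 0/4 = 0,  σ² = 2/4 − (0)² = 1/2
Independent increments: Var[X_16] = 16·σ² = 16·(1/2) = 8

8


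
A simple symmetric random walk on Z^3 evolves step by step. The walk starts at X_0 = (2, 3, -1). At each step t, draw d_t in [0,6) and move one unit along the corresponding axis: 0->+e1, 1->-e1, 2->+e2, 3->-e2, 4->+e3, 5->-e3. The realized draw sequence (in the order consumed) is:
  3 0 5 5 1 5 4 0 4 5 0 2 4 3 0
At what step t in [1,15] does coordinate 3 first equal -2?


t=0: X=(2, 3, -1), d=3 → -e2, X_1=(2, 2, -1)
t=1: X=(2, 2, -1), d=0 → +e1, X_2=(3, 2, -1)
t=2: X=(3, 2, -1), d=5 → -e3, X_3=(3, 2, -2)
t=3: X=(3, 2, -2), d=5 → -e3, X_4=(3, 2, -3)
t=4: X=(3, 2, -3), d=1 → -e1, X_5=(2, 2, -3)
t=5: X=(2, 2, -3), d=5 → -e3, X_6=(2, 2, -4)
t=6: X=(2, 2, -4), d=4 → +e3, X_7=(2, 2, -3)
t=7: X=(2, 2, -3), d=0 → +e1, X_8=(3, 2, -3)
t=8: X=(3, 2, -3), d=4 → +e3, X_9=(3, 2, -2)
t=9: X=(3, 2, -2), d=5 → -e3, X_10=(3, 2, -3)
t=10: X=(3, 2, -3), d=0 → +e1, X_11=(4, 2, -3)
t=11: X=(4, 2, -3), d=2 → +e2, X_12=(4, 3, -3)
t=12: X=(4, 3, -3), d=4 → +e3, X_13=(4, 3, -2)
t=13: X=(4, 3, -2), d=3 → -e2, X_14=(4, 2, -2)
t=14: X=(4, 2, -2), d=0 → +e1, X_15=(5, 2, -2)

3


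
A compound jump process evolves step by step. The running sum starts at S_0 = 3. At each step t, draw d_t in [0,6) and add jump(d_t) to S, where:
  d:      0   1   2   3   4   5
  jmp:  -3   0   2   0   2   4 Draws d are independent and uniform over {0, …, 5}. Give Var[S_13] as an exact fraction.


Outcome values over d=0..5: [-3, 0, 2, 0, 2, 4]
Σy = 5, Σy² = 33, M = 6
μ = 5/6 = 5/6,  σ² = 33/6 − (5/6)² = 173/36
Independent increments: Var[S_13] = 13·σ² = 13·(173/36) = 2249/36

2249/36


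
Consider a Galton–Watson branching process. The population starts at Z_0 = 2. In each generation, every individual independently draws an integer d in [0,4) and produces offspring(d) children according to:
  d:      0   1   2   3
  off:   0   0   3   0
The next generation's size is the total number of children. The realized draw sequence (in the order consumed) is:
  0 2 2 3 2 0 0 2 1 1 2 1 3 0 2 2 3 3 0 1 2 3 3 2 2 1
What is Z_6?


6

gen 0: Z_0=2, draws=[0, 2], offspring=[0, 3], Z_1=3
gen 1: Z_1=3, draws=[2, 3, 2], offspring=[3, 0, 3], Z_2=6
gen 2: Z_2=6, draws=[0, 0, 2, 1, 1, 2], offspring=[0, 0, 3, 0, 0, 3], Z_3=6
gen 3: Z_3=6, draws=[1, 3, 0, 2, 2, 3], offspring=[0, 0, 0, 3, 3, 0], Z_4=6
gen 4: Z_4=6, draws=[3, 0, 1, 2, 3, 3], offspring=[0, 0, 0, 3, 0, 0], Z_5=3
gen 5: Z_5=3, draws=[2, 2, 1], offspring=[3, 3, 0], Z_6=6


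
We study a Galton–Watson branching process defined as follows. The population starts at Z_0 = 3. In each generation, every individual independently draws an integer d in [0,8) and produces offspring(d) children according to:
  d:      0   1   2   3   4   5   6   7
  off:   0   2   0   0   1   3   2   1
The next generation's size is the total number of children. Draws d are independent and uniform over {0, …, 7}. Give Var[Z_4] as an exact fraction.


Outcome values over d=0..7: [0, 2, 0, 0, 1, 3, 2, 1]
Σy = 9, Σy² = 19, M = 8
μ = 9/8 = 9/8,  σ² = 19/8 − (9/8)² = 71/64
V_0 = 0, E_0 = 3
V_1 = 71/64·E_0 + (9/8)²·V_0 = 213/64;  E_1 = 27/8
V_2 = 71/64·E_1 + (9/8)²·V_1 = 32589/4096;  E_2 = 243/64
V_3 = 71/64·E_2 + (9/8)²·V_2 = 3743901/262144;  E_3 = 2187/512
V_4 = 71/64·E_3 + (9/8)²·V_3 = 382757805/16777216;  E_4 = 19683/4096

382757805/16777216


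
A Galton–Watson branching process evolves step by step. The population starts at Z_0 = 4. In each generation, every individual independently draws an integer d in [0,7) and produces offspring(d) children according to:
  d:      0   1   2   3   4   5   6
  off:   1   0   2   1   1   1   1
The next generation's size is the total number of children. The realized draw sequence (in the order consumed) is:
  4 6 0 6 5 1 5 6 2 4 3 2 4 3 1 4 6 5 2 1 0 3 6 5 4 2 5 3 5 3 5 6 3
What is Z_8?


5

gen 0: Z_0=4, draws=[4, 6, 0, 6], offspring=[1, 1, 1, 1], Z_1=4
gen 1: Z_1=4, draws=[5, 1, 5, 6], offspring=[1, 0, 1, 1], Z_2=3
gen 2: Z_2=3, draws=[2, 4, 3], offspring=[2, 1, 1], Z_3=4
gen 3: Z_3=4, draws=[2, 4, 3, 1], offspring=[2, 1, 1, 0], Z_4=4
gen 4: Z_4=4, draws=[4, 6, 5, 2], offspring=[1, 1, 1, 2], Z_5=5
gen 5: Z_5=5, draws=[1, 0, 3, 6, 5], offspring=[0, 1, 1, 1, 1], Z_6=4
gen 6: Z_6=4, draws=[4, 2, 5, 3], offspring=[1, 2, 1, 1], Z_7=5
gen 7: Z_7=5, draws=[5, 3, 5, 6, 3], offspring=[1, 1, 1, 1, 1], Z_8=5


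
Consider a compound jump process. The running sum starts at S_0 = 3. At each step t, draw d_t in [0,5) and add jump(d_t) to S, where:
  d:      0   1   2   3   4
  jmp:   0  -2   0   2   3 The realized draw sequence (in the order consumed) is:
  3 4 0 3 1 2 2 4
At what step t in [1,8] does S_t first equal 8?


t=0: S=3, d=3, jump=2, S_1=5
t=1: S=5, d=4, jump=3, S_2=8
t=2: S=8, d=0, jump=0, S_3=8
t=3: S=8, d=3, jump=2, S_4=10
t=4: S=10, d=1, jump=-2, S_5=8
t=5: S=8, d=2, jump=0, S_6=8
t=6: S=8, d=2, jump=0, S_7=8
t=7: S=8, d=4, jump=3, S_8=11

2


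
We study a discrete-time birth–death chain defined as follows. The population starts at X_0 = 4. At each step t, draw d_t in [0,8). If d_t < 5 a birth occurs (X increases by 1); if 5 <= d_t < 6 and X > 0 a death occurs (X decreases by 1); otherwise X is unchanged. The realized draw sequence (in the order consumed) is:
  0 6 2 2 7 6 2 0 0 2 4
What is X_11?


t=0: X=4, d=0 → birth, X_1=5
t=1: X=5, d=6 → hold, X_2=5
t=2: X=5, d=2 → birth, X_3=6
t=3: X=6, d=2 → birth, X_4=7
t=4: X=7, d=7 → hold, X_5=7
t=5: X=7, d=6 → hold, X_6=7
t=6: X=7, d=2 → birth, X_7=8
t=7: X=8, d=0 → birth, X_8=9
t=8: X=9, d=0 → birth, X_9=10
t=9: X=10, d=2 → birth, X_10=11
t=10: X=11, d=4 → birth, X_11=12

12


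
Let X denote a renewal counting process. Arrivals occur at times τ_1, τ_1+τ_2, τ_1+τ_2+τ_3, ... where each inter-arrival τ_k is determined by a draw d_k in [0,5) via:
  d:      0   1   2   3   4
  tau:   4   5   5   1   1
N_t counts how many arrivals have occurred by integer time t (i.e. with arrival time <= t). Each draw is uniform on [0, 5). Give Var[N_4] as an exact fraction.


334914/390625

Inter-arrival values over d=0..4: [4, 5, 5, 1, 1]
Each d has probability 1/5, so the pmf of τ is: f(1) = 2/5, f(4) = 1/5, f(5) = 2/5
Let p_n(j) = P(N_n = j), with p_0 = [1]. Condition on τ_1: p_n(0) = P(τ > n), and for j >= 1, p_n(j) = Σ_{k<=n} f(k)·p_{n−k}(j−1)
p_1 = [3/5, 2/5]  (j = 0..1)
p_2 = [3/5, 6/25, 4/25]  (j = 0..2)
p_3 = [3/5, 6/25, 12/125, 8/125]  (j = 0..3)
p_4 = [2/5, 11/25, 12/125, 24/625, 16/625]  (j = 0..4)
E[N_4] = Σ j·p_4(j) = 531/625;  E[N_4²] = Σ j²·p_4(j) = 987/625
Var[N_4] = 987/625 − (531/625)² = 334914/390625


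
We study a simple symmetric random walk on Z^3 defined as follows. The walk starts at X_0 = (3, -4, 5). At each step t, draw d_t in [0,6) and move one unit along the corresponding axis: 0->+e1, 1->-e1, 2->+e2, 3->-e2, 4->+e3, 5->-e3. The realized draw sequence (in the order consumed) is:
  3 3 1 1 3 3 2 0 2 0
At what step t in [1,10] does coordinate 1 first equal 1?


t=0: X=(3, -4, 5), d=3 → -e2, X_1=(3, -5, 5)
t=1: X=(3, -5, 5), d=3 → -e2, X_2=(3, -6, 5)
t=2: X=(3, -6, 5), d=1 → -e1, X_3=(2, -6, 5)
t=3: X=(2, -6, 5), d=1 → -e1, X_4=(1, -6, 5)
t=4: X=(1, -6, 5), d=3 → -e2, X_5=(1, -7, 5)
t=5: X=(1, -7, 5), d=3 → -e2, X_6=(1, -8, 5)
t=6: X=(1, -8, 5), d=2 → +e2, X_7=(1, -7, 5)
t=7: X=(1, -7, 5), d=0 → +e1, X_8=(2, -7, 5)
t=8: X=(2, -7, 5), d=2 → +e2, X_9=(2, -6, 5)
t=9: X=(2, -6, 5), d=0 → +e1, X_10=(3, -6, 5)

4


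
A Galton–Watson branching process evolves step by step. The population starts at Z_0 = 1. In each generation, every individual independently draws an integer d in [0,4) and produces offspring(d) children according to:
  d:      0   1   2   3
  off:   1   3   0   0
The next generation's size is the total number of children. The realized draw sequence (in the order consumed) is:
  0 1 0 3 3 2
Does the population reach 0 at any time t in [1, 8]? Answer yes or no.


gen 0: Z_0=1, draws=[0], offspring=[1], Z_1=1
gen 1: Z_1=1, draws=[1], offspring=[3], Z_2=3
gen 2: Z_2=3, draws=[0, 3, 3], offspring=[1, 0, 0], Z_3=1
gen 3: Z_3=1, draws=[2], offspring=[0], Z_4=0
gen 4: Z_4=0, draws=[], offspring=[], Z_5=0
gen 5: Z_5=0, draws=[], offspring=[], Z_6=0
gen 6: Z_6=0, draws=[], offspring=[], Z_7=0
gen 7: Z_7=0, draws=[], offspring=[], Z_8=0

yes


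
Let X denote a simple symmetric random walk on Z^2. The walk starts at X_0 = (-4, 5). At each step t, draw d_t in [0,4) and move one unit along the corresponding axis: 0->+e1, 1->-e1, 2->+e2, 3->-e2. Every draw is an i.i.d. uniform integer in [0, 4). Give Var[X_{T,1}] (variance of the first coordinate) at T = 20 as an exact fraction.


Outcome values over d=0..3: [1, -1, 0, 0]
Σy = 0, Σy² = 2, M = 4
μ = 0/4 = 0,  σ² = 2/4 − (0)² = 1/2
Independent increments: Var[X_20] = 20·σ² = 20·(1/2) = 10

10


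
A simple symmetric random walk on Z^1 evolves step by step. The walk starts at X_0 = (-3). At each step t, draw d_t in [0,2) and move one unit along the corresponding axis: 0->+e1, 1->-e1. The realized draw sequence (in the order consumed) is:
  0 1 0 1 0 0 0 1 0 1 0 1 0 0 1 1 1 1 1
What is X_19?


t=0: X=(-3), d=0 → +e1, X_1=(-2)
t=1: X=(-2), d=1 → -e1, X_2=(-3)
t=2: X=(-3), d=0 → +e1, X_3=(-2)
t=3: X=(-2), d=1 → -e1, X_4=(-3)
t=4: X=(-3), d=0 → +e1, X_5=(-2)
t=5: X=(-2), d=0 → +e1, X_6=(-1)
t=6: X=(-1), d=0 → +e1, X_7=(0)
t=7: X=(0), d=1 → -e1, X_8=(-1)
t=8: X=(-1), d=0 → +e1, X_9=(0)
t=9: X=(0), d=1 → -e1, X_10=(-1)
t=10: X=(-1), d=0 → +e1, X_11=(0)
t=11: X=(0), d=1 → -e1, X_12=(-1)
t=12: X=(-1), d=0 → +e1, X_13=(0)
t=13: X=(0), d=0 → +e1, X_14=(1)
t=14: X=(1), d=1 → -e1, X_15=(0)
t=15: X=(0), d=1 → -e1, X_16=(-1)
t=16: X=(-1), d=1 → -e1, X_17=(-2)
t=17: X=(-2), d=1 → -e1, X_18=(-3)
t=18: X=(-3), d=1 → -e1, X_19=(-4)

(-4)


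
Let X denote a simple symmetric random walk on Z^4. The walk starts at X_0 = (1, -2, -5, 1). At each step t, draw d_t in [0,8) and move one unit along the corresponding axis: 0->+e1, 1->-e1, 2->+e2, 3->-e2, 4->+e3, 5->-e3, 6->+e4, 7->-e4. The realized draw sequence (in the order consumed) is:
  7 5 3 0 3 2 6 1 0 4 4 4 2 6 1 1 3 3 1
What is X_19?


t=0: X=(1, -2, -5, 1), d=7 → -e4, X_1=(1, -2, -5, 0)
t=1: X=(1, -2, -5, 0), d=5 → -e3, X_2=(1, -2, -6, 0)
t=2: X=(1, -2, -6, 0), d=3 → -e2, X_3=(1, -3, -6, 0)
t=3: X=(1, -3, -6, 0), d=0 → +e1, X_4=(2, -3, -6, 0)
t=4: X=(2, -3, -6, 0), d=3 → -e2, X_5=(2, -4, -6, 0)
t=5: X=(2, -4, -6, 0), d=2 → +e2, X_6=(2, -3, -6, 0)
t=6: X=(2, -3, -6, 0), d=6 → +e4, X_7=(2, -3, -6, 1)
t=7: X=(2, -3, -6, 1), d=1 → -e1, X_8=(1, -3, -6, 1)
t=8: X=(1, -3, -6, 1), d=0 → +e1, X_9=(2, -3, -6, 1)
t=9: X=(2, -3, -6, 1), d=4 → +e3, X_10=(2, -3, -5, 1)
t=10: X=(2, -3, -5, 1), d=4 → +e3, X_11=(2, -3, -4, 1)
t=11: X=(2, -3, -4, 1), d=4 → +e3, X_12=(2, -3, -3, 1)
t=12: X=(2, -3, -3, 1), d=2 → +e2, X_13=(2, -2, -3, 1)
t=13: X=(2, -2, -3, 1), d=6 → +e4, X_14=(2, -2, -3, 2)
t=14: X=(2, -2, -3, 2), d=1 → -e1, X_15=(1, -2, -3, 2)
t=15: X=(1, -2, -3, 2), d=1 → -e1, X_16=(0, -2, -3, 2)
t=16: X=(0, -2, -3, 2), d=3 → -e2, X_17=(0, -3, -3, 2)
t=17: X=(0, -3, -3, 2), d=3 → -e2, X_18=(0, -4, -3, 2)
t=18: X=(0, -4, -3, 2), d=1 → -e1, X_19=(-1, -4, -3, 2)

(-1, -4, -3, 2)


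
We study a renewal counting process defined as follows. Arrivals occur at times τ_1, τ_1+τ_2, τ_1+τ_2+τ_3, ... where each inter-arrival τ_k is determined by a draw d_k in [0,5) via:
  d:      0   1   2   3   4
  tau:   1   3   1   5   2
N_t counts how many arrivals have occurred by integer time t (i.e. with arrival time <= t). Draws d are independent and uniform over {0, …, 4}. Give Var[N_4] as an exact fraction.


418894/390625

Inter-arrival values over d=0..4: [1, 3, 1, 5, 2]
Each d has probability 1/5, so the pmf of τ is: f(1) = 2/5, f(2) = 1/5, f(3) = 1/5, f(5) = 1/5
Let p_n(j) = P(N_n = j), with p_0 = [1]. Condition on τ_1: p_n(0) = P(τ > n), and for j >= 1, p_n(j) = Σ_{k<=n} f(k)·p_{n−k}(j−1)
p_1 = [3/5, 2/5]  (j = 0..1)
p_2 = [2/5, 11/25, 4/25]  (j = 0..2)
p_3 = [1/5, 12/25, 32/125, 8/125]  (j = 0..3)
p_4 = [1/5, 7/25, 9/25, 84/625, 16/625]  (j = 0..4)
E[N_4] = Σ j·p_4(j) = 941/625;  E[N_4²] = Σ j²·p_4(j) = 2087/625
Var[N_4] = 2087/625 − (941/625)² = 418894/390625


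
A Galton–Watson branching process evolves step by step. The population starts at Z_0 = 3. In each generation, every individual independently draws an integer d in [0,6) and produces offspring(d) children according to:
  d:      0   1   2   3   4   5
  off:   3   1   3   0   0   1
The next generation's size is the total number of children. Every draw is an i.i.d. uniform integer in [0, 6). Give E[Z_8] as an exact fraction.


65536/2187

Outcome values over d=0..5: [3, 1, 3, 0, 0, 1]
Σy = 8, Σy² = 20, M = 6
μ = 8/6 = 4/3,  σ² = 20/6 − (4/3)² = 14/9
E[Z_0] = 3
E[Z_1] = 4/3·E[Z_0] = 4
E[Z_2] = 4/3·E[Z_1] = 16/3
E[Z_3] = 4/3·E[Z_2] = 64/9
E[Z_4] = 4/3·E[Z_3] = 256/27
E[Z_5] = 4/3·E[Z_4] = 1024/81
E[Z_6] = 4/3·E[Z_5] = 4096/243
E[Z_7] = 4/3·E[Z_6] = 16384/729
E[Z_8] = 4/3·E[Z_7] = 65536/2187


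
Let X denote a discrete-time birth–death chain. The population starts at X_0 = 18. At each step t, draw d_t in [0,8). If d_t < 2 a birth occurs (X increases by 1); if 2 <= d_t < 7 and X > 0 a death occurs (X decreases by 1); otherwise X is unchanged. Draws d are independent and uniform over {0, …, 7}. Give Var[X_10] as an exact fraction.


235/32

X can drop by at most 1 per step and X_0 = 18 > T = 10, so X_t >= 18 − t >= 8 > 0 for every t <= 10: the floor at 0 (the 'and X > 0' condition) never binds. Hence X_10 = X_0 + Σ_{t<10} Y_t with i.i.d. increments Y_t = y(d_t) ∈ {+1, −1, 0}.
Outcome values over d=0..7: [1, 1, -1, -1, -1, -1, -1, 0]
Σy = -3, Σy² = 7, M = 8
μ = -3/8 = -3/8,  σ² = 7/8 − (-3/8)² = 47/64
Independent increments: Var[X_10] = 10·σ² = 10·(47/64) = 235/32


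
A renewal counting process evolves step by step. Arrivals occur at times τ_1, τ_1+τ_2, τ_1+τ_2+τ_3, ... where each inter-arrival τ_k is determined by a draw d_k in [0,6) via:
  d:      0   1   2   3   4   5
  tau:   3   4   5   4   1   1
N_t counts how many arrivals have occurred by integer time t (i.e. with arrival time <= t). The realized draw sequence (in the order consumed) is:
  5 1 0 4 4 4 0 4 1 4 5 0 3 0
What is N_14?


draw d_1=5: τ_1=1, arrival time A_1=1
draw d_2=1: τ_2=4, arrival time A_2=5
draw d_3=0: τ_3=3, arrival time A_3=8
draw d_4=4: τ_4=1, arrival time A_4=9
draw d_5=4: τ_5=1, arrival time A_5=10
draw d_6=4: τ_6=1, arrival time A_6=11
draw d_7=0: τ_7=3, arrival time A_7=14
draw d_8=4: τ_8=1, arrival time A_8=15
draw d_9=1: τ_9=4, arrival time A_9=19
draw d_10=4: τ_10=1, arrival time A_10=20
draw d_11=5: τ_11=1, arrival time A_11=21
draw d_12=0: τ_12=3, arrival time A_12=24
draw d_13=3: τ_13=4, arrival time A_13=28
draw d_14=0: τ_14=3, arrival time A_14=31
N_t over t=0..14: 0:0 1:1 2:1 3:1 4:1 5:2 6:2 7:2 8:3 9:4 10:5 11:6 12:6 13:6 14:7

7


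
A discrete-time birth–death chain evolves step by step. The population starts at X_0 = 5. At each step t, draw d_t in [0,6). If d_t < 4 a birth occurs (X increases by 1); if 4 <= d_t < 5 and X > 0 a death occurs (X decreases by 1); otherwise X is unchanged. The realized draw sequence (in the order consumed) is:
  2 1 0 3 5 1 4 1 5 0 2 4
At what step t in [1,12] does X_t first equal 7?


2

t=0: X=5, d=2 → birth, X_1=6
t=1: X=6, d=1 → birth, X_2=7
t=2: X=7, d=0 → birth, X_3=8
t=3: X=8, d=3 → birth, X_4=9
t=4: X=9, d=5 → hold, X_5=9
t=5: X=9, d=1 → birth, X_6=10
t=6: X=10, d=4 → death, X_7=9
t=7: X=9, d=1 → birth, X_8=10
t=8: X=10, d=5 → hold, X_9=10
t=9: X=10, d=0 → birth, X_10=11
t=10: X=11, d=2 → birth, X_11=12
t=11: X=12, d=4 → death, X_12=11


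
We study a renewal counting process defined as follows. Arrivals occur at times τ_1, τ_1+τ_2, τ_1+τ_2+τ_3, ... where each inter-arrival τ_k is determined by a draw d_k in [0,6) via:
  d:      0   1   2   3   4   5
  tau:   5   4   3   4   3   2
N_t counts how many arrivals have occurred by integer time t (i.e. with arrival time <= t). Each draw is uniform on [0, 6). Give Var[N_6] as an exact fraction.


Inter-arrival values over d=0..5: [5, 4, 3, 4, 3, 2]
Each d has probability 1/6, so the pmf of τ is: f(2) = 1/6, f(3) = 1/3, f(4) = 1/3, f(5) = 1/6
Let p_n(j) = P(N_n = j), with p_0 = [1]. Condition on τ_1: p_n(0) = P(τ > n), and for j >= 1, p_n(j) = Σ_{k<=n} f(k)·p_{n−k}(j−1)
p_1 = [1]  (j = 0)
p_2 = [5/6, 1/6]  (j = 0..1)
p_3 = [1/2, 1/2]  (j = 0..1)
p_4 = [1/6, 29/36, 1/36]  (j = 0..2)
p_5 = [0, 31/36, 5/36]  (j = 0..2)
p_6 = [0, 23/36, 77/216, 1/216]  (j = 0..3)
E[N_6] = Σ j·p_6(j) = 295/216;  E[N_6²] = Σ j²·p_6(j) = 455/216
Var[N_6] = 455/216 − (295/216)² = 11255/46656

11255/46656


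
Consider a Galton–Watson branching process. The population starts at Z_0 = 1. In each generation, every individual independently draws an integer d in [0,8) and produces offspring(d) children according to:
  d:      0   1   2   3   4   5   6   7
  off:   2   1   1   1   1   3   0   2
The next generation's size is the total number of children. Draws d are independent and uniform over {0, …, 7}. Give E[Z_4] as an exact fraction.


Outcome values over d=0..7: [2, 1, 1, 1, 1, 3, 0, 2]
Σy = 11, Σy² = 21, M = 8
μ = 11/8 = 11/8,  σ² = 21/8 − (11/8)² = 47/64
E[Z_0] = 1
E[Z_1] = 11/8·E[Z_0] = 11/8
E[Z_2] = 11/8·E[Z_1] = 121/64
E[Z_3] = 11/8·E[Z_2] = 1331/512
E[Z_4] = 11/8·E[Z_3] = 14641/4096

14641/4096


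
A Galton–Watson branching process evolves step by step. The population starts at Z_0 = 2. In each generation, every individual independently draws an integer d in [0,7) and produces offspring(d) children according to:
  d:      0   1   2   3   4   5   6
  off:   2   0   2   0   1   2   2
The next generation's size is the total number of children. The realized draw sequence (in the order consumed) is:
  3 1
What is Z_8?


0

gen 0: Z_0=2, draws=[3, 1], offspring=[0, 0], Z_1=0
gen 1: Z_1=0, draws=[], offspring=[], Z_2=0
gen 2: Z_2=0, draws=[], offspring=[], Z_3=0
gen 3: Z_3=0, draws=[], offspring=[], Z_4=0
gen 4: Z_4=0, draws=[], offspring=[], Z_5=0
gen 5: Z_5=0, draws=[], offspring=[], Z_6=0
gen 6: Z_6=0, draws=[], offspring=[], Z_7=0
gen 7: Z_7=0, draws=[], offspring=[], Z_8=0


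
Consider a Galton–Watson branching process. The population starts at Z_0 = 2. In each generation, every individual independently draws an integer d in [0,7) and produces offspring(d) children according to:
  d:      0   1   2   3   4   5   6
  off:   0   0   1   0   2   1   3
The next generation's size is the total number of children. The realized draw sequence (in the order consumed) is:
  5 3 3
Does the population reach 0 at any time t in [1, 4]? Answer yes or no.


yes

gen 0: Z_0=2, draws=[5, 3], offspring=[1, 0], Z_1=1
gen 1: Z_1=1, draws=[3], offspring=[0], Z_2=0
gen 2: Z_2=0, draws=[], offspring=[], Z_3=0
gen 3: Z_3=0, draws=[], offspring=[], Z_4=0


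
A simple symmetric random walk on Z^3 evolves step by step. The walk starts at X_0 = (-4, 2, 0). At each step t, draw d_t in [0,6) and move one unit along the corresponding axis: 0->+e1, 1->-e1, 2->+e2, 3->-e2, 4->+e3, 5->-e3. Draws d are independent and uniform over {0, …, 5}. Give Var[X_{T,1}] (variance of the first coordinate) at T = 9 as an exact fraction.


Outcome values over d=0..5: [1, -1, 0, 0, 0, 0]
Σy = 0, Σy² = 2, M = 6
μ = 0/6 = 0,  σ² = 2/6 − (0)² = 1/3
Independent increments: Var[X_9] = 9·σ² = 9·(1/3) = 3

3


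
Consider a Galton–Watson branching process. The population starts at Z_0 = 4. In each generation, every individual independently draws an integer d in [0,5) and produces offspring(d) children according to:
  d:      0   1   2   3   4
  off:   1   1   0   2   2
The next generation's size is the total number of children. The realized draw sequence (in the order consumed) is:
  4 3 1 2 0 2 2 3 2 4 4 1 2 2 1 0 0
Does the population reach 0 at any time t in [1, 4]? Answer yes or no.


no

gen 0: Z_0=4, draws=[4, 3, 1, 2], offspring=[2, 2, 1, 0], Z_1=5
gen 1: Z_1=5, draws=[0, 2, 2, 3, 2], offspring=[1, 0, 0, 2, 0], Z_2=3
gen 2: Z_2=3, draws=[4, 4, 1], offspring=[2, 2, 1], Z_3=5
gen 3: Z_3=5, draws=[2, 2, 1, 0, 0], offspring=[0, 0, 1, 1, 1], Z_4=3


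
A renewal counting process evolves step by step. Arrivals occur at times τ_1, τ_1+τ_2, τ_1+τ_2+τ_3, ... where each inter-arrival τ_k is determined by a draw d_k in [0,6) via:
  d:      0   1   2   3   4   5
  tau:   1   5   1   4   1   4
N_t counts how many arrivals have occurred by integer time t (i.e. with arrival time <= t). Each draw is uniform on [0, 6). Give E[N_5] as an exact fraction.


173/96

Inter-arrival values over d=0..5: [1, 5, 1, 4, 1, 4]
Each d has probability 1/6, so the pmf of τ is: f(1) = 1/2, f(4) = 1/3, f(5) = 1/6
Renewal equation for m(n) = E[N_n]: condition on τ_1 = k (if k <= n, one arrival plus a fresh copy on the remaining n−k steps): m(n) = F(n) + Σ_{k<=n} f(k)·m(n−k), where F(n) = P(τ <= n) and m(0) = 0
m(1) = F(1) = 1/2
m(2) = F(2) + f(1)·m(1) = 1/2 + 1/2·1/2 = 3/4
m(3) = F(3) + f(1)·m(2) = 1/2 + 1/2·3/4 = 7/8
m(4) = F(4) + f(1)·m(3) = 5/6 + 1/2·7/8 = 61/48
m(5) = F(5) + f(1)·m(4) + f(4)·m(1) = 1 + 1/2·61/48 + 1/3·1/2 = 173/96
E[N_5] = m(5) = 173/96
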